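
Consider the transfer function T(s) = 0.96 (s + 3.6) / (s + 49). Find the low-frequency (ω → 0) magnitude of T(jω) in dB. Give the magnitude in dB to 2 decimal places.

T(0) = 0.96 × 3.6 / 49 = 0.070531
20 log₁₀(0.070531) = -23.032 dB

-23.03 dB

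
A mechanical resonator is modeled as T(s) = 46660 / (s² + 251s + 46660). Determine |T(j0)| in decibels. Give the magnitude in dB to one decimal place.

0.0 dB

T(0) = 46660 / 46660 = 1
20 log₁₀(1) = 0.00 dB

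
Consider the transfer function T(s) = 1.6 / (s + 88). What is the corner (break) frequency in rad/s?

88 rad/s

The single real pole at s = −88 gives a corner at ω = 88 rad/s.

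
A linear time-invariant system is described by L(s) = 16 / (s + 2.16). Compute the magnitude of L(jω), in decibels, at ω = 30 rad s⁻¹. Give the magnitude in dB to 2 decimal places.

-5.48 dB

|j30 + 2.16| = √(30² + 2.16²) = 30.08
|L(j30)| = 16 / 30.08 = 0.53196
20 log₁₀(0.53196) = -5.482 dB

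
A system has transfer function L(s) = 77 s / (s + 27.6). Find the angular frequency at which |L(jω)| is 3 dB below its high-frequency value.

For a single-pole high-pass, the −3 dB point is at the pole: ω = 27.6 rad/s.

27.6 rad/s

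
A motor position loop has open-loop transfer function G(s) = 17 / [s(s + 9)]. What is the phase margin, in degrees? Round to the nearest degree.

78°

Gain crossover: |G(jω)| = 1 at ω ≈ 1.85 rad/s.
∠G(j1.85) = −90° − arctan(1.85/9) ≈ -101.62°
PM = 180° + (-101.62°) = 78.38°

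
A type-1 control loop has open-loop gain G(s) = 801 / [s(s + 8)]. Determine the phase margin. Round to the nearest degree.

16°

Gain crossover: |G(jω)| = 1 at ω ≈ 27.7 rad/sec.
∠G(j27.7) = −90° − arctan(27.7/8) ≈ -163.91°
PM = 180° + (-163.91°) = 16.09°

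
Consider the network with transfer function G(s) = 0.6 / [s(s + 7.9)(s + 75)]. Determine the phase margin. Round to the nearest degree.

90°

Gain crossover: |G(jω)| = 1 at ω ≈ 0.00101 rad/s.
∠G(j0.00101) = −90° − arctan(0.00101/7.9) − arctan(0.00101/75) ≈ -90.01°
PM = 180° + (-90.01°) = 89.99°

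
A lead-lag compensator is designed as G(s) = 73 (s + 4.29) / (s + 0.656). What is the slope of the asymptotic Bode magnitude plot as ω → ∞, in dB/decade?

With 1 zero and 1 pole, the high-frequency asymptotic slope is 20 × (1 − 1) = 0 dB/decade.

0 dB/decade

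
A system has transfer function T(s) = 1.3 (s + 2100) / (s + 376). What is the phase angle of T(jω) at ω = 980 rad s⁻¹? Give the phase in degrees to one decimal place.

∠(j980 + 2100) = arctan(980/2100) = 25.02°
∠(j980 + 376) = arctan(980/376) = 69.01°
∠T(j980) = 25.02° − 69.01° = -43.99°

-44.0°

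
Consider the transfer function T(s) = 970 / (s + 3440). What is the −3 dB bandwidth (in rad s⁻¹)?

3440 rad s⁻¹

For a single-pole low-pass, the −3 dB point is at the pole: ω = 3440 rad s⁻¹.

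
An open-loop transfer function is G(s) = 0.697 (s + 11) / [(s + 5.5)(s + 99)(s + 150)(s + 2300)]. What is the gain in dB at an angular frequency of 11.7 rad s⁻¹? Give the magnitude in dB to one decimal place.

-152.0 dB

|j11.7 + 11| = √(11.7² + 11²) = 16.06
|j11.7 + 5.5| = √(11.7² + 5.5²) = 12.93
|j11.7 + 99| = √(11.7² + 99²) = 99.69
|j11.7 + 150| = √(11.7² + 150²) = 150.5
|j11.7 + 2300| = √(11.7² + 2300²) = 2300
|G(j11.7)| = 0.697 × 16.06 / (12.93 × 99.69 × 150.5 × 2300) = 2.5097e-08
20 log₁₀(2.5097e-08) = -152.01 dB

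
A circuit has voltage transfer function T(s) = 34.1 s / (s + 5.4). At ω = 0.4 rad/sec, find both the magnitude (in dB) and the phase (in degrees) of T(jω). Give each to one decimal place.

|T| = 8.0 dB, ∠T = 85.8°

|j0.4| = 0.4
|j0.4 + 5.4| = √(0.4² + 5.4²) = 5.415
|T(j0.4)| = 34.1 × 0.4 / 5.415 = 2.519
20 log₁₀(2.519) = 8.02 dB
∠(j0.4) = 90.00°
∠(j0.4 + 5.4) = arctan(0.4/5.4) = 4.24°
∠T(j0.4) = 90.00° − 4.24° = 85.76°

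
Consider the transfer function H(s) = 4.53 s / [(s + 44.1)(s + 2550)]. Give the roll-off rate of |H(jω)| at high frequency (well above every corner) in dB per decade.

With 1 zero and 2 poles, the high-frequency asymptotic slope is 20 × (1 − 2) = -20 dB/decade.

-20 dB/decade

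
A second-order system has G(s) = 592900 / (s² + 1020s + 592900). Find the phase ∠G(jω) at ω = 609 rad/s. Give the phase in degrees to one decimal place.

-70.3 deg

∠[(j609)² + 1020(j609) + 592900] = ∠[2.2202e+05 + j6.2118e+05] = 70.33°
∠G(j609) = −70.33° = -70.33°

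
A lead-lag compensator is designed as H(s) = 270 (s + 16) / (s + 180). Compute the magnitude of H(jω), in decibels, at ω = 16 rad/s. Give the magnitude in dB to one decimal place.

|j16 + 16| = √(16² + 16²) = 22.63
|j16 + 180| = √(16² + 180²) = 180.7
|H(j16)| = 270 × 22.63 / 180.7 = 33.808
20 log₁₀(33.808) = 30.58 dB

30.6 dB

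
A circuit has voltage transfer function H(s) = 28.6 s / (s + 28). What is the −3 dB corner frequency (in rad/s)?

28 rad/s

For a single-pole high-pass, the −3 dB point is at the pole: ω = 28 rad/s.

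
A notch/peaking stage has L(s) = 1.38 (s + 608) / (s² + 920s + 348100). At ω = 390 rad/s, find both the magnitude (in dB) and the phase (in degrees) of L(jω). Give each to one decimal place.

|j390 + 608| = √(390² + 608²) = 722.3
|(j390)² + 920(j390) + 348100| = |1.96e+05 + j3.588e+05| = 4.088e+05
|L(j390)| = 1.38 × 722.3 / 4.088e+05 = 0.0024381
20 log₁₀(0.0024381) = -52.26 dB
∠(j390 + 608) = arctan(390/608) = 32.68°
∠[(j390)² + 920(j390) + 348100] = ∠[1.96e+05 + j3.588e+05] = 61.35°
∠L(j390) = 32.68° − 61.35° = -28.68°

|L| = -52.3 dB, ∠L = -28.7°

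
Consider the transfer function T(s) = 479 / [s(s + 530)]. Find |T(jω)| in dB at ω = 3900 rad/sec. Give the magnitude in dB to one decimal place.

-90.1 dB

|j3900 + 530| = √(3900² + 530²) = 3936
|j3900| = 3900
|T(j3900)| = 479 / (3936 × 3900) = 3.1206e-05
20 log₁₀(3.1206e-05) = -90.12 dB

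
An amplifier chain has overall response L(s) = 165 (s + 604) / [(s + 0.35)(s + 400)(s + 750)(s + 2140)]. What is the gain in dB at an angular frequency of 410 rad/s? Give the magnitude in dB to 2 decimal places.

-131.20 dB

|j410 + 604| = √(410² + 604²) = 730
|j410 + 0.35| = √(410² + 0.35²) = 410
|j410 + 400| = √(410² + 400²) = 572.8
|j410 + 750| = √(410² + 750²) = 854.8
|j410 + 2140| = √(410² + 2140²) = 2179
|L(j410)| = 165 × 730 / (410 × 572.8 × 854.8 × 2179) = 2.7539e-07
20 log₁₀(2.7539e-07) = -131.201 dB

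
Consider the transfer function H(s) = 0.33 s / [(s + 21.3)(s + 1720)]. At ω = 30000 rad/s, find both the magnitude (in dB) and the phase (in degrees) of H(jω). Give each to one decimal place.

|H| = -99.2 dB, ∠H = -86.7°

|j30000| = 3e+04
|j30000 + 21.3| = √(30000² + 21.3²) = 3e+04
|j30000 + 1720| = √(30000² + 1720²) = 3.005e+04
|H(j30000)| = 0.33 × 3e+04 / (3e+04 × 3.005e+04) = 1.0982e-05
20 log₁₀(1.0982e-05) = -99.19 dB
∠(j30000) = 90.00°
∠(j30000 + 21.3) = arctan(30000/21.3) = 89.96°
∠(j30000 + 1720) = arctan(30000/1720) = 86.72°
∠H(j30000) = 90.00° − (89.96° + 86.72°) = -86.68°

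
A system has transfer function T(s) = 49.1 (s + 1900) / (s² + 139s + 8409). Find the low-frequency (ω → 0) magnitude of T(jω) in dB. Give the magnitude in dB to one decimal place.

20.9 dB

T(0) = 49.1 × 1900 / 8409 = 11.094
20 log₁₀(11.094) = 20.90 dB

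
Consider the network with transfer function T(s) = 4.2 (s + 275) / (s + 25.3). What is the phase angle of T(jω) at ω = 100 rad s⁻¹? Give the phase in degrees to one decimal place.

∠(j100 + 275) = arctan(100/275) = 19.98°
∠(j100 + 25.3) = arctan(100/25.3) = 75.80°
∠T(j100) = 19.98° − 75.80° = -55.82°

-55.8°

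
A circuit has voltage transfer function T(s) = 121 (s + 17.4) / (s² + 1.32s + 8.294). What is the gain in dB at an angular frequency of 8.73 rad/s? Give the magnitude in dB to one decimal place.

|j8.73 + 17.4| = √(8.73² + 17.4²) = 19.47
|(j8.73)² + 1.32(j8.73) + 8.294| = |-67.919 + j11.524| = 68.89
|T(j8.73)| = 121 × 19.47 / 68.89 = 34.193
20 log₁₀(34.193) = 30.68 dB

30.7 dB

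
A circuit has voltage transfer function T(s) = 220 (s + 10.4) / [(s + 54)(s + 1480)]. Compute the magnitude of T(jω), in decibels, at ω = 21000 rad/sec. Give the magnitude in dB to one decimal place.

-39.6 dB

|j21000 + 10.4| = √(21000² + 10.4²) = 2.1e+04
|j21000 + 54| = √(21000² + 54²) = 2.1e+04
|j21000 + 1480| = √(21000² + 1480²) = 2.105e+04
|T(j21000)| = 220 × 2.1e+04 / (2.1e+04 × 2.105e+04) = 0.01045
20 log₁₀(0.01045) = -39.62 dB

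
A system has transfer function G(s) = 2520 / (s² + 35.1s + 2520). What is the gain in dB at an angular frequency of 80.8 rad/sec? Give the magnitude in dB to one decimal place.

-5.8 dB

|(j80.8)² + 35.1(j80.8) + 2520| = |-4008.6 + j2836.1| = 4910
|G(j80.8)| = 2520 / 4910 = 0.51319
20 log₁₀(0.51319) = -5.79 dB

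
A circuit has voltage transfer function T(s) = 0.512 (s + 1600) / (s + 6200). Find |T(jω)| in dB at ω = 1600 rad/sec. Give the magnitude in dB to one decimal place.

|j1600 + 1600| = √(1600² + 1600²) = 2263
|j1600 + 6200| = √(1600² + 6200²) = 6403
|T(j1600)| = 0.512 × 2263 / 6403 = 0.18093
20 log₁₀(0.18093) = -14.85 dB

-14.8 dB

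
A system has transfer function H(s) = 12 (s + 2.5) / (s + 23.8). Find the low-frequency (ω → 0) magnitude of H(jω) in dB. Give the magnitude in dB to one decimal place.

2.0 dB

H(0) = 12 × 2.5 / 23.8 = 1.2605
20 log₁₀(1.2605) = 2.01 dB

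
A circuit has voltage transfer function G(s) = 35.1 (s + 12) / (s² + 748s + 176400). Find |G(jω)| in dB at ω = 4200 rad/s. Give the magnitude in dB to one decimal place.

-41.6 dB

|j4200 + 12| = √(4200² + 12²) = 4200
|(j4200)² + 748(j4200) + 176400| = |-1.7464e+07 + j3.1416e+06| = 1.774e+07
|G(j4200)| = 35.1 × 4200 / 1.774e+07 = 0.0083082
20 log₁₀(0.0083082) = -41.61 dB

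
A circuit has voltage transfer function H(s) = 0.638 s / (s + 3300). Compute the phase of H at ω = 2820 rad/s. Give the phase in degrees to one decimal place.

49.5°

∠(j2820) = 90.00°
∠(j2820 + 3300) = arctan(2820/3300) = 40.52°
∠H(j2820) = 90.00° − 40.52° = 49.48°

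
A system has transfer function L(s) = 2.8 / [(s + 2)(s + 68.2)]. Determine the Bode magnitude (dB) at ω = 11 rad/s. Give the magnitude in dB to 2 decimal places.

-48.81 dB

|j11 + 2| = √(11² + 2²) = 11.18
|j11 + 68.2| = √(11² + 68.2²) = 69.08
|L(j11)| = 2.8 / (11.18 × 69.08) = 0.0036253
20 log₁₀(0.0036253) = -48.813 dB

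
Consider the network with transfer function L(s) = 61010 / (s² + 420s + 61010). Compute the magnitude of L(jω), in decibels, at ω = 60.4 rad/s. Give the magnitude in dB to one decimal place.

|(j60.4)² + 420(j60.4) + 61010| = |57362 + j25368| = 6.272e+04
|L(j60.4)| = 61010 / 6.272e+04 = 0.97272
20 log₁₀(0.97272) = -0.24 dB

-0.2 dB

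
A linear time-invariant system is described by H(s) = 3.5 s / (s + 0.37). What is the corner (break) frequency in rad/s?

The single real pole at s = −0.37 gives a corner at ω = 0.37 rad/s.

0.37 rad/s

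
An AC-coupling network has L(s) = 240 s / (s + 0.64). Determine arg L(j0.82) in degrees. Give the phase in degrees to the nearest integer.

∠(j0.82) = 90.00°
∠(j0.82 + 0.64) = arctan(0.82/0.64) = 52.03°
∠L(j0.82) = 90.00° − 52.03° = 37.97°

38°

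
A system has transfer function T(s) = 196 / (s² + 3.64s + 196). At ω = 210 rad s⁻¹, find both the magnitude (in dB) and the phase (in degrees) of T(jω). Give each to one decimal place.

|(j210)² + 3.64(j210) + 196| = |-43904 + j764.4| = 4.391e+04
|T(j210)| = 196 / 4.391e+04 = 0.0044636
20 log₁₀(0.0044636) = -47.01 dB
∠[(j210)² + 3.64(j210) + 196] = ∠[-43904 + j764.4] = 179.00°
∠T(j210) = −179.00° = -179.00°

|T| = -47.0 dB, ∠T = -179.0°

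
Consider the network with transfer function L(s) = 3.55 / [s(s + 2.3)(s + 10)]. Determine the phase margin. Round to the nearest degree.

85°

Gain crossover: |L(jω)| = 1 at ω ≈ 0.154 rad/s.
∠L(j0.154) = −90° − arctan(0.154/2.3) − arctan(0.154/10) ≈ -94.71°
PM = 180° + (-94.71°) = 85.29°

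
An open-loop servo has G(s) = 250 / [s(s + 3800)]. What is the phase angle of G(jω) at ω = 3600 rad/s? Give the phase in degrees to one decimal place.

∠(j3600 + 3800) = arctan(3600/3800) = 43.45°
∠(j3600) = 90.00°
∠G(j3600) = − (43.45° + 90.00°) = -133.45°

-133.5°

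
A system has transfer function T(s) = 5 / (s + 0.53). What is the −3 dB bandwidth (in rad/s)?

0.53 rad/s

For a single-pole low-pass, the −3 dB point is at the pole: ω = 0.53 rad/s.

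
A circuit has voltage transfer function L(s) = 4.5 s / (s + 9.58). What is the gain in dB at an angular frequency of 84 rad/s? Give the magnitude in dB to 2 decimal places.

|j84| = 84
|j84 + 9.58| = √(84² + 9.58²) = 84.54
|L(j84)| = 4.5 × 84 / 84.54 = 4.471
20 log₁₀(4.471) = 13.008 dB

13.01 dB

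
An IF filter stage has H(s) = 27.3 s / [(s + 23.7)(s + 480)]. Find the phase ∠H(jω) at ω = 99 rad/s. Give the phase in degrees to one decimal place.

1.8°

∠(j99) = 90.00°
∠(j99 + 23.7) = arctan(99/23.7) = 76.54°
∠(j99 + 480) = arctan(99/480) = 11.65°
∠H(j99) = 90.00° − (76.54° + 11.65°) = 1.81°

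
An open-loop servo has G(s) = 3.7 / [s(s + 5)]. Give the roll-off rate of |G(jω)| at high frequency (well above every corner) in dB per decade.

With 0 zeros and 2 poles, the high-frequency asymptotic slope is 20 × (0 − 2) = -40 dB/decade.

-40 dB/decade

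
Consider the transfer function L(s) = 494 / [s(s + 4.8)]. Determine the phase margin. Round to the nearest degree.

Gain crossover: |L(jω)| = 1 at ω ≈ 22 rad s⁻¹.
∠L(j22) = −90° − arctan(22/4.8) ≈ -167.67°
PM = 180° + (-167.67°) = 12.33°

12°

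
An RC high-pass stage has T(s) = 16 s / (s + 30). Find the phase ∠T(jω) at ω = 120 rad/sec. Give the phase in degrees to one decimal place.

14.0°

∠(j120) = 90.00°
∠(j120 + 30) = arctan(120/30) = 75.96°
∠T(j120) = 90.00° − 75.96° = 14.04°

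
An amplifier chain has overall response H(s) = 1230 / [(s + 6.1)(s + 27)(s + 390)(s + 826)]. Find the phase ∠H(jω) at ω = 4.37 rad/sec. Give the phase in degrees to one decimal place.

-45.8°

∠(j4.37 + 6.1) = arctan(4.37/6.1) = 35.62°
∠(j4.37 + 27) = arctan(4.37/27) = 9.19°
∠(j4.37 + 390) = arctan(4.37/390) = 0.64°
∠(j4.37 + 826) = arctan(4.37/826) = 0.30°
∠H(j4.37) = − (35.62° + 9.19° + 0.64° + 0.30°) = -45.76°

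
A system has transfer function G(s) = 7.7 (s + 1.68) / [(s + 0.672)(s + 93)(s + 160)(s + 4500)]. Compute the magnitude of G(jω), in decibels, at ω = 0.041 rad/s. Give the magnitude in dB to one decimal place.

|j0.041 + 1.68| = √(0.041² + 1.68²) = 1.681
|j0.041 + 0.672| = √(0.041² + 0.672²) = 0.6732
|j0.041 + 93| = √(0.041² + 93²) = 93
|j0.041 + 160| = √(0.041² + 160²) = 160
|j0.041 + 4500| = √(0.041² + 4500²) = 4500
|G(j0.041)| = 7.7 × 1.681 / (0.6732 × 93 × 160 × 4500) = 2.8704e-07
20 log₁₀(2.8704e-07) = -130.84 dB

-130.8 dB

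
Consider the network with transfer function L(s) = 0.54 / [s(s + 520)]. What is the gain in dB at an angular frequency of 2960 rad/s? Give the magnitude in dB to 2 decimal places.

-144.34 dB

|j2960 + 520| = √(2960² + 520²) = 3005
|j2960| = 2960
|L(j2960)| = 0.54 / (3005 × 2960) = 6.0703e-08
20 log₁₀(6.0703e-08) = -144.336 dB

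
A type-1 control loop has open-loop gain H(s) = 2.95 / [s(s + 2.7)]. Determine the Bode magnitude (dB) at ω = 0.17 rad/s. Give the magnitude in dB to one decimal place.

16.1 dB

|j0.17 + 2.7| = √(0.17² + 2.7²) = 2.705
|j0.17| = 0.17
|H(j0.17)| = 2.95 / (2.705 × 0.17) = 6.4143
20 log₁₀(6.4143) = 16.14 dB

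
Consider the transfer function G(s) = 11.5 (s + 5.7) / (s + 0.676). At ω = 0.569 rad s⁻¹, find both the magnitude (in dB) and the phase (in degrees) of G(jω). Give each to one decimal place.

|j0.569 + 5.7| = √(0.569² + 5.7²) = 5.728
|j0.569 + 0.676| = √(0.569² + 0.676²) = 0.8836
|G(j0.569)| = 11.5 × 5.728 / 0.8836 = 74.554
20 log₁₀(74.554) = 37.45 dB
∠(j0.569 + 5.7) = arctan(0.569/5.7) = 5.70°
∠(j0.569 + 0.676) = arctan(0.569/0.676) = 40.09°
∠G(j0.569) = 5.70° − 40.09° = -34.39°

|G| = 37.4 dB, ∠G = -34.4 deg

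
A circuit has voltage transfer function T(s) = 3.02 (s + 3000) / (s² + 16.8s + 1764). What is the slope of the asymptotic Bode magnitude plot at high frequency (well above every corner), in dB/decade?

With 1 zero and 2 poles, the high-frequency asymptotic slope is 20 × (1 − 2) = -20 dB/decade.

-20 dB/decade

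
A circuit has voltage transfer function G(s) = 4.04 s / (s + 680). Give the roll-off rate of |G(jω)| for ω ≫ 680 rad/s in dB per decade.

With 1 zero and 1 pole, the high-frequency asymptotic slope is 20 × (1 − 1) = 0 dB/decade.

0 dB/decade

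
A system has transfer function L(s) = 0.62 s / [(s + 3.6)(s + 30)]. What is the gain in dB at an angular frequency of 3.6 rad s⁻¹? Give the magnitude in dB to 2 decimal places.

-36.77 dB

|j3.6| = 3.6
|j3.6 + 3.6| = √(3.6² + 3.6²) = 5.091
|j3.6 + 30| = √(3.6² + 30²) = 30.22
|L(j3.6)| = 0.62 × 3.6 / (5.091 × 30.22) = 0.014509
20 log₁₀(0.014509) = -36.767 dB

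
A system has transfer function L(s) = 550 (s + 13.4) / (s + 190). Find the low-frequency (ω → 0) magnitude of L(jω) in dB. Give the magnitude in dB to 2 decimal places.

31.77 dB

L(0) = 550 × 13.4 / 190 = 38.789
20 log₁₀(38.789) = 31.774 dB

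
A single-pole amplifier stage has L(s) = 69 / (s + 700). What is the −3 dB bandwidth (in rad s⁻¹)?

For a single-pole low-pass, the −3 dB point is at the pole: ω = 700 rad s⁻¹.

700 rad s⁻¹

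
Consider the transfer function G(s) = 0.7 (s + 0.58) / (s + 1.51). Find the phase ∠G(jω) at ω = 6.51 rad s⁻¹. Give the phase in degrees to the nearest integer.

8°

∠(j6.51 + 0.58) = arctan(6.51/0.58) = 84.91°
∠(j6.51 + 1.51) = arctan(6.51/1.51) = 76.94°
∠G(j6.51) = 84.91° − 76.94° = 7.97°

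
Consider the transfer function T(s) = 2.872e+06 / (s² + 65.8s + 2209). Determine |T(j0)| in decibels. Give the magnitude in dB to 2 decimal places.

62.28 dB

T(0) = 2.872e+06 / 2209 = 1300.1
20 log₁₀(1300.1) = 62.280 dB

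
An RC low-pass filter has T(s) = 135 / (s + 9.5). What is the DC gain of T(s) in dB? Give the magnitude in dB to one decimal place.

23.1 dB

T(0) = 135 / 9.5 = 14.211
20 log₁₀(14.211) = 23.05 dB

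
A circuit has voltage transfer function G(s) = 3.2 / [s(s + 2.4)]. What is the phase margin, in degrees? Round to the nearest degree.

64 deg

Gain crossover: |G(jω)| = 1 at ω ≈ 1.19 rad/s.
∠G(j1.19) = −90° − arctan(1.19/2.4) ≈ -116.45°
PM = 180° + (-116.45°) = 63.55°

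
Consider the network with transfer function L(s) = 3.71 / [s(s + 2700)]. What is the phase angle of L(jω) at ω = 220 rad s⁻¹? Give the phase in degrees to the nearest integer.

∠(j220 + 2700) = arctan(220/2700) = 4.66°
∠(j220) = 90.00°
∠L(j220) = − (4.66° + 90.00°) = -94.66°

-95°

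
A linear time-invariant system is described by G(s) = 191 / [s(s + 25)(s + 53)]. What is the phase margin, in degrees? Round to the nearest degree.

Gain crossover: |G(jω)| = 1 at ω ≈ 0.144 rad/s.
∠G(j0.144) = −90° − arctan(0.144/25) − arctan(0.144/53) ≈ -90.49°
PM = 180° + (-90.49°) = 89.51°

90°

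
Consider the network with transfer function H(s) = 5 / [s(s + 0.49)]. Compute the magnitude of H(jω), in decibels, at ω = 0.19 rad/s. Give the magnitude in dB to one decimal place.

|j0.19 + 0.49| = √(0.19² + 0.49²) = 0.5255
|j0.19| = 0.19
|H(j0.19)| = 5 / (0.5255 × 0.19) = 50.073
20 log₁₀(50.073) = 33.99 dB

34.0 dB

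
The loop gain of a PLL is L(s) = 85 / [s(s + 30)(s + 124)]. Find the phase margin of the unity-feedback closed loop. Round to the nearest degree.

90°

Gain crossover: |L(jω)| = 1 at ω ≈ 0.0228 rad/s.
∠L(j0.0228) = −90° − arctan(0.0228/30) − arctan(0.0228/124) ≈ -90.05°
PM = 180° + (-90.05°) = 89.95°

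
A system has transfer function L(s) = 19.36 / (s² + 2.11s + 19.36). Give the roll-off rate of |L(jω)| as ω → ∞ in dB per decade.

-40 dB/decade

With 0 zeros and 2 poles, the high-frequency asymptotic slope is 20 × (0 − 2) = -40 dB/decade.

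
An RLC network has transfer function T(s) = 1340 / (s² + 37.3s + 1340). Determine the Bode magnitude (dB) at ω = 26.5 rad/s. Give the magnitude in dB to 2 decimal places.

|(j26.5)² + 37.3(j26.5) + 1340| = |637.75 + j988.45| = 1176
|T(j26.5)| = 1340 / 1176 = 1.1391
20 log₁₀(1.1391) = 1.131 dB

1.13 dB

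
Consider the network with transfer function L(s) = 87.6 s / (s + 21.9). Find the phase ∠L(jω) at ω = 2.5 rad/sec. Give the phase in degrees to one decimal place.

83.5°

∠(j2.5) = 90.00°
∠(j2.5 + 21.9) = arctan(2.5/21.9) = 6.51°
∠L(j2.5) = 90.00° − 6.51° = 83.49°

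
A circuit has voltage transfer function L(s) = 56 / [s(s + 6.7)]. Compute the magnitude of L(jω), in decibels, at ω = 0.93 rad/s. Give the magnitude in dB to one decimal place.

|j0.93 + 6.7| = √(0.93² + 6.7²) = 6.764
|j0.93| = 0.93
|L(j0.93)| = 56 / (6.764 × 0.93) = 8.902
20 log₁₀(8.902) = 18.99 dB

19.0 dB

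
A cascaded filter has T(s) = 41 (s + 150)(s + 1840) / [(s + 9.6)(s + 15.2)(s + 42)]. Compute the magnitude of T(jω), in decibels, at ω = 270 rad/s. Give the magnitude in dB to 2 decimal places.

|j270 + 150| = √(270² + 150²) = 308.9
|j270 + 1840| = √(270² + 1840²) = 1860
|j270 + 9.6| = √(270² + 9.6²) = 270.2
|j270 + 15.2| = √(270² + 15.2²) = 270.4
|j270 + 42| = √(270² + 42²) = 273.2
|T(j270)| = 41 × 308.9 × 1860 / (270.2 × 270.4 × 273.2) = 1.1797
20 log₁₀(1.1797) = 1.435 dB

1.44 dB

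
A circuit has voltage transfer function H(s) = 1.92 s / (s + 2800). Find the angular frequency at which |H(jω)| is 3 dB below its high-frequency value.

For a single-pole high-pass, the −3 dB point is at the pole: ω = 2800 rad/s.

2800 rad/s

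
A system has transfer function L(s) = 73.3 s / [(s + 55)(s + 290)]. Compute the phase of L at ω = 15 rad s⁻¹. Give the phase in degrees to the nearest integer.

72°

∠(j15) = 90.00°
∠(j15 + 55) = arctan(15/55) = 15.26°
∠(j15 + 290) = arctan(15/290) = 2.96°
∠L(j15) = 90.00° − (15.26° + 2.96°) = 71.78°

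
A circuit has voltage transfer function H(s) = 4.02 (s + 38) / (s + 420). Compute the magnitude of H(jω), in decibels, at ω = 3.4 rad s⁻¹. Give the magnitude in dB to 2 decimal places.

-8.75 dB

|j3.4 + 38| = √(3.4² + 38²) = 38.15
|j3.4 + 420| = √(3.4² + 420²) = 420
|H(j3.4)| = 4.02 × 38.15 / 420 = 0.36516
20 log₁₀(0.36516) = -8.750 dB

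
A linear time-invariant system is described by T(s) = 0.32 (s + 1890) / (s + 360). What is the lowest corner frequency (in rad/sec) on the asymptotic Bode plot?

360 rad/sec

Break frequencies occur at each pole and zero magnitude: 360 rad/sec, 1890 rad/sec.
The lowest is 360 rad/sec.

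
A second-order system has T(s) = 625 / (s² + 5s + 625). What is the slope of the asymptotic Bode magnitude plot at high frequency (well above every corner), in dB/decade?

With 0 zeros and 2 poles, the high-frequency asymptotic slope is 20 × (0 − 2) = -40 dB/decade.

-40 dB/decade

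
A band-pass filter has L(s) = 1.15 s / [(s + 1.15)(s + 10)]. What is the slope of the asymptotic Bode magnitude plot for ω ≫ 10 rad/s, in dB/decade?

With 1 zero and 2 poles, the high-frequency asymptotic slope is 20 × (1 − 2) = -20 dB/decade.

-20 dB/decade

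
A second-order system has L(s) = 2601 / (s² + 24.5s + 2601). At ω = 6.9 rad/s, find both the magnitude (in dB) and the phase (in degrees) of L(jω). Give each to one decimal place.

|(j6.9)² + 24.5(j6.9) + 2601| = |2553.4 + j169.05| = 2559
|L(j6.9)| = 2601 / 2559 = 1.0164
20 log₁₀(1.0164) = 0.14 dB
∠[(j6.9)² + 24.5(j6.9) + 2601] = ∠[2553.4 + j169.05] = 3.79°
∠L(j6.9) = −3.79° = -3.79°

|L| = 0.1 dB, ∠L = -3.8°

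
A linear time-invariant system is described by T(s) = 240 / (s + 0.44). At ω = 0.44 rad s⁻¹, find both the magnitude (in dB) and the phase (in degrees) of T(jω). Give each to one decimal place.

|T| = 51.7 dB, ∠T = -45.0°

|j0.44 + 0.44| = √(0.44² + 0.44²) = 0.6223
|T(j0.44)| = 240 / 0.6223 = 385.69
20 log₁₀(385.69) = 51.72 dB
∠(j0.44 + 0.44) = arctan(0.44/0.44) = 45.00°
∠T(j0.44) = −45.00° = -45.00°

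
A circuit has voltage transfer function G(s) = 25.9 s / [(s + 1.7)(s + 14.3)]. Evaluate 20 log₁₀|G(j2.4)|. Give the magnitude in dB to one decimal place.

|j2.4| = 2.4
|j2.4 + 1.7| = √(2.4² + 1.7²) = 2.941
|j2.4 + 14.3| = √(2.4² + 14.3²) = 14.5
|G(j2.4)| = 25.9 × 2.4 / (2.941 × 14.5) = 1.4576
20 log₁₀(1.4576) = 3.27 dB

3.3 dB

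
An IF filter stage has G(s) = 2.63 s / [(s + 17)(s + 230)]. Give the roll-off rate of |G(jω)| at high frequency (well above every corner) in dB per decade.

With 1 zero and 2 poles, the high-frequency asymptotic slope is 20 × (1 − 2) = -20 dB/decade.

-20 dB/decade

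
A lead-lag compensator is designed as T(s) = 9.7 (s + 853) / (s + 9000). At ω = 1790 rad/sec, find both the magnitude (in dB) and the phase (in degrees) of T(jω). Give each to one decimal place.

|j1790 + 853| = √(1790² + 853²) = 1983
|j1790 + 9000| = √(1790² + 9000²) = 9176
|T(j1790)| = 9.7 × 1983 / 9176 = 2.096
20 log₁₀(2.096) = 6.43 dB
∠(j1790 + 853) = arctan(1790/853) = 64.52°
∠(j1790 + 9000) = arctan(1790/9000) = 11.25°
∠T(j1790) = 64.52° − 11.25° = 53.27°

|T| = 6.4 dB, ∠T = 53.3°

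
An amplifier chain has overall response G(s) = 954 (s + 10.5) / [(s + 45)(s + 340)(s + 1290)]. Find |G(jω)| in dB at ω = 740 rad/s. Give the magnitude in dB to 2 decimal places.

|j740 + 10.5| = √(740² + 10.5²) = 740.1
|j740 + 45| = √(740² + 45²) = 741.4
|j740 + 340| = √(740² + 340²) = 814.4
|j740 + 1290| = √(740² + 1290²) = 1487
|G(j740)| = 954 × 740.1 / (741.4 × 814.4 × 1487) = 0.00078633
20 log₁₀(0.00078633) = -62.088 dB

-62.09 dB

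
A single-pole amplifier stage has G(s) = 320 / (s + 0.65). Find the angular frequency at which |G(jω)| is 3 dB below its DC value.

For a single-pole low-pass, the −3 dB point is at the pole: ω = 0.65 rad/sec.

0.65 rad/sec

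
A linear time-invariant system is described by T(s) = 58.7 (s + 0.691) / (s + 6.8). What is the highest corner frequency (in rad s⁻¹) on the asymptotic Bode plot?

6.8 rad s⁻¹

Break frequencies occur at each pole and zero magnitude: 0.691 rad s⁻¹, 6.8 rad s⁻¹.
The highest is 6.8 rad s⁻¹.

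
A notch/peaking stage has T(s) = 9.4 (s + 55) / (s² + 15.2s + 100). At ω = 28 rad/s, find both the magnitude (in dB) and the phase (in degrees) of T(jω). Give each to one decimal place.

|j28 + 55| = √(28² + 55²) = 61.72
|(j28)² + 15.2(j28) + 100| = |-684 + j425.6| = 805.6
|T(j28)| = 9.4 × 61.72 / 805.6 = 0.72013
20 log₁₀(0.72013) = -2.85 dB
∠(j28 + 55) = arctan(28/55) = 26.98°
∠[(j28)² + 15.2(j28) + 100] = ∠[-684 + j425.6] = 148.11°
∠T(j28) = 26.98° − 148.11° = -121.13°

|T| = -2.9 dB, ∠T = -121.1°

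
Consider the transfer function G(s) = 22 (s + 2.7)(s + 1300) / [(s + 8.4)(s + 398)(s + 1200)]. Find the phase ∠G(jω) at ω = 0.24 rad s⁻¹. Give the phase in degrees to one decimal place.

∠(j0.24 + 2.7) = arctan(0.24/2.7) = 5.08°
∠(j0.24 + 1300) = arctan(0.24/1300) = 0.01°
∠(j0.24 + 8.4) = arctan(0.24/8.4) = 1.64°
∠(j0.24 + 398) = arctan(0.24/398) = 0.03°
∠(j0.24 + 1200) = arctan(0.24/1200) = 0.01°
∠G(j0.24) = 5.08° + 0.01° − (1.64° + 0.03° + 0.01°) = 3.41°

3.4°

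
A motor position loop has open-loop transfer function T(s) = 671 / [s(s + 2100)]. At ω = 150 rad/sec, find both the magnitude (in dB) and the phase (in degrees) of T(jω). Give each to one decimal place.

|j150 + 2100| = √(150² + 2100²) = 2105
|j150| = 150
|T(j150)| = 671 / (2105 × 150) = 0.0021247
20 log₁₀(0.0021247) = -53.45 dB
∠(j150 + 2100) = arctan(150/2100) = 4.09°
∠(j150) = 90.00°
∠T(j150) = − (4.09° + 90.00°) = -94.09°

|T| = -53.5 dB, ∠T = -94.1°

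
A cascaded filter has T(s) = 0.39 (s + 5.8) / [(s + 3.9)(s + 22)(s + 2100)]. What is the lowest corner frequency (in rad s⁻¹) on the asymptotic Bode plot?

Break frequencies occur at each pole and zero magnitude: 3.9 rad s⁻¹, 5.8 rad s⁻¹, 22 rad s⁻¹, 2100 rad s⁻¹.
The lowest is 3.9 rad s⁻¹.

3.9 rad s⁻¹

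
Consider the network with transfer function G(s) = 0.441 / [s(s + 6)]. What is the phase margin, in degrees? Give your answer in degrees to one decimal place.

Gain crossover: |G(jω)| = 1 at ω ≈ 0.0735 rad/s.
∠G(j0.0735) = −90° − arctan(0.0735/6) ≈ -90.70°
PM = 180° + (-90.70°) = 89.30°

89.3°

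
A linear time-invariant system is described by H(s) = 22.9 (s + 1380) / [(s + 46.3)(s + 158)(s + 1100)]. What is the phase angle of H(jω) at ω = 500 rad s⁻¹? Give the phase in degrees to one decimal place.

-161.7 deg

∠(j500 + 1380) = arctan(500/1380) = 19.92°
∠(j500 + 46.3) = arctan(500/46.3) = 84.71°
∠(j500 + 158) = arctan(500/158) = 72.46°
∠(j500 + 1100) = arctan(500/1100) = 24.44°
∠H(j500) = 19.92° − (84.71° + 72.46° + 24.44°) = -161.70°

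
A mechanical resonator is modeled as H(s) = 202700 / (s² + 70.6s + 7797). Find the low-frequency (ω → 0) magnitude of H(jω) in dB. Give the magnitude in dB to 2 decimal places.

28.30 dB

H(0) = 202700 / 7797 = 25.997
20 log₁₀(25.997) = 28.299 dB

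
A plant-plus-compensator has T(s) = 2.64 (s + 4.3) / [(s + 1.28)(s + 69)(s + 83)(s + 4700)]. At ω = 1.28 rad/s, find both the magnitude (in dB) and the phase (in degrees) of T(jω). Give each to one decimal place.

|j1.28 + 4.3| = √(1.28² + 4.3²) = 4.486
|j1.28 + 1.28| = √(1.28² + 1.28²) = 1.81
|j1.28 + 69| = √(1.28² + 69²) = 69.01
|j1.28 + 83| = √(1.28² + 83²) = 83.01
|j1.28 + 4700| = √(1.28² + 4700²) = 4700
|T(j1.28)| = 2.64 × 4.486 / (1.81 × 69.01 × 83.01 × 4700) = 2.4301e-07
20 log₁₀(2.4301e-07) = -132.29 dB
∠(j1.28 + 4.3) = arctan(1.28/4.3) = 16.58°
∠(j1.28 + 1.28) = arctan(1.28/1.28) = 45.00°
∠(j1.28 + 69) = arctan(1.28/69) = 1.06°
∠(j1.28 + 83) = arctan(1.28/83) = 0.88°
∠(j1.28 + 4700) = arctan(1.28/4700) = 0.02°
∠T(j1.28) = 16.58° − (45.00° + 1.06° + 0.88° + 0.02°) = -30.38°

|T| = -132.3 dB, ∠T = -30.4 deg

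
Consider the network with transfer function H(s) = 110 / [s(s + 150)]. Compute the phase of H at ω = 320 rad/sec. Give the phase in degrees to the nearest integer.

-155°

∠(j320 + 150) = arctan(320/150) = 64.89°
∠(j320) = 90.00°
∠H(j320) = − (64.89° + 90.00°) = -154.89°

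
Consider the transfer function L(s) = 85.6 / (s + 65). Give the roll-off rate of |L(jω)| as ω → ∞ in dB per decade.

With 0 zeros and 1 pole, the high-frequency asymptotic slope is 20 × (0 − 1) = -20 dB/decade.

-20 dB/decade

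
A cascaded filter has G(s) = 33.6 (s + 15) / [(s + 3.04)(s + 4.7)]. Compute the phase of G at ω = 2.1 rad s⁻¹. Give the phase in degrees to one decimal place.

∠(j2.1 + 15) = arctan(2.1/15) = 7.97°
∠(j2.1 + 3.04) = arctan(2.1/3.04) = 34.64°
∠(j2.1 + 4.7) = arctan(2.1/4.7) = 24.08°
∠G(j2.1) = 7.97° − (34.64° + 24.08°) = -50.74°

-50.7°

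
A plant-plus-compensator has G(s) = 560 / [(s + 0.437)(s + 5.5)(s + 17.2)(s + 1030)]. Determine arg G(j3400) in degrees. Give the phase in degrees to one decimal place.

∠(j3400 + 0.437) = arctan(3400/0.437) = 89.99°
∠(j3400 + 5.5) = arctan(3400/5.5) = 89.91°
∠(j3400 + 17.2) = arctan(3400/17.2) = 89.71°
∠(j3400 + 1030) = arctan(3400/1030) = 73.15°
∠G(j3400) = − (89.99° + 89.91° + 89.71° + 73.15°) = -342.76°

-342.8 deg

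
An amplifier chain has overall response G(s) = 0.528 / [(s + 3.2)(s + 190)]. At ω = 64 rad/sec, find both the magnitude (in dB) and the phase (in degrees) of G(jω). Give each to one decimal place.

|j64 + 3.2| = √(64² + 3.2²) = 64.08
|j64 + 190| = √(64² + 190²) = 200.5
|G(j64)| = 0.528 / (64.08 × 200.5) = 4.1098e-05
20 log₁₀(4.1098e-05) = -87.72 dB
∠(j64 + 3.2) = arctan(64/3.2) = 87.14°
∠(j64 + 190) = arctan(64/190) = 18.62°
∠G(j64) = − (87.14° + 18.62°) = -105.75°

|G| = -87.7 dB, ∠G = -105.8°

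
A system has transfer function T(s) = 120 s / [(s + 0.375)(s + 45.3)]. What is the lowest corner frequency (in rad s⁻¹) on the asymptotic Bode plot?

Break frequencies occur at each pole and zero magnitude: 0.375 rad s⁻¹, 45.3 rad s⁻¹.
The lowest is 0.375 rad s⁻¹.

0.375 rad s⁻¹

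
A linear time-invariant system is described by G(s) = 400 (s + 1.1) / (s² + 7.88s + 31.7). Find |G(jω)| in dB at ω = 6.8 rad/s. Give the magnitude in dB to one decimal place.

33.9 dB

|j6.8 + 1.1| = √(6.8² + 1.1²) = 6.888
|(j6.8)² + 7.88(j6.8) + 31.7| = |-14.54 + j53.584| = 55.52
|G(j6.8)| = 400 × 6.888 / 55.52 = 49.627
20 log₁₀(49.627) = 33.91 dB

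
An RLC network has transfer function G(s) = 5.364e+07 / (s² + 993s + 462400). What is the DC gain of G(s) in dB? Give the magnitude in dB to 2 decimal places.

41.29 dB

G(0) = 5.364e+07 / 462400 = 116
20 log₁₀(116) = 41.289 dB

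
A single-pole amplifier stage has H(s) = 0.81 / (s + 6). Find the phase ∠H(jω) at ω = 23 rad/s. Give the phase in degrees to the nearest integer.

∠(j23 + 6) = arctan(23/6) = 75.38°
∠H(j23) = −75.38° = -75.38°

-75 deg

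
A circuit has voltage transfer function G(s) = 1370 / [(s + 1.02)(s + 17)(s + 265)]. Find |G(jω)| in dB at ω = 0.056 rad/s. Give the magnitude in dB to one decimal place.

-10.5 dB

|j0.056 + 1.02| = √(0.056² + 1.02²) = 1.022
|j0.056 + 17| = √(0.056² + 17²) = 17
|j0.056 + 265| = √(0.056² + 265²) = 265
|G(j0.056)| = 1370 / (1.022 × 17 × 265) = 0.29769
20 log₁₀(0.29769) = -10.52 dB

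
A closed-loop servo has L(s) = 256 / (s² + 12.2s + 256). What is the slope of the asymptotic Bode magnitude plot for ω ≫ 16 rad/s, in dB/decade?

With 0 zeros and 2 poles, the high-frequency asymptotic slope is 20 × (0 − 2) = -40 dB/decade.

-40 dB/decade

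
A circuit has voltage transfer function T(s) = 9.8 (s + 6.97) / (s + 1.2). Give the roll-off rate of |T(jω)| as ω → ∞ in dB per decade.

0 dB/decade

With 1 zero and 1 pole, the high-frequency asymptotic slope is 20 × (1 − 1) = 0 dB/decade.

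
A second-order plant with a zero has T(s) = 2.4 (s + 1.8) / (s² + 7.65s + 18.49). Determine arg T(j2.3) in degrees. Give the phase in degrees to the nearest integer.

-1°

∠(j2.3 + 1.8) = arctan(2.3/1.8) = 51.95°
∠[(j2.3)² + 7.65(j2.3) + 18.49] = ∠[13.2 + j17.595] = 53.12°
∠T(j2.3) = 51.95° − 53.12° = -1.17°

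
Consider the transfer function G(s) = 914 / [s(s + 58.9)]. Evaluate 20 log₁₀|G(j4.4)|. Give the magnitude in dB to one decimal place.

|j4.4 + 58.9| = √(4.4² + 58.9²) = 59.06
|j4.4| = 4.4
|G(j4.4)| = 914 / (59.06 × 4.4) = 3.517
20 log₁₀(3.517) = 10.92 dB

10.9 dB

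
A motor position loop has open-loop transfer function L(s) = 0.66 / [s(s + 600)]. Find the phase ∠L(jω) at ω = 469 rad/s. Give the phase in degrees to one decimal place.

-128.0°

∠(j469 + 600) = arctan(469/600) = 38.01°
∠(j469) = 90.00°
∠L(j469) = − (38.01° + 90.00°) = -128.01°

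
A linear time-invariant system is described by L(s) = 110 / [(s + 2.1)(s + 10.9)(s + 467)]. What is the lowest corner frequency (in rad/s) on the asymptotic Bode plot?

Break frequencies occur at each pole and zero magnitude: 2.1 rad/s, 10.9 rad/s, 467 rad/s.
The lowest is 2.1 rad/s.

2.1 rad/s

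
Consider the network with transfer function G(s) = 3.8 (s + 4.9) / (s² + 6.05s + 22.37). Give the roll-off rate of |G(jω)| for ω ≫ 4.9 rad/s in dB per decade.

-20 dB/decade

With 1 zero and 2 poles, the high-frequency asymptotic slope is 20 × (1 − 2) = -20 dB/decade.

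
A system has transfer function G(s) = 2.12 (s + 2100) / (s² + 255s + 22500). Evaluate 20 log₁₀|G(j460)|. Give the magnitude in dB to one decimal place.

-33.8 dB

|j460 + 2100| = √(460² + 2100²) = 2150
|(j460)² + 255(j460) + 22500| = |-1.891e+05 + j1.173e+05| = 2.225e+05
|G(j460)| = 2.12 × 2150 / 2.225e+05 = 0.020481
20 log₁₀(0.020481) = -33.77 dB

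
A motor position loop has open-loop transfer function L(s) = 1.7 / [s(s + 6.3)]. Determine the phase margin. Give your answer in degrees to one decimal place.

Gain crossover: |L(jω)| = 1 at ω ≈ 0.27 rad/s.
∠L(j0.27) = −90° − arctan(0.27/6.3) ≈ -92.45°
PM = 180° + (-92.45°) = 87.55°

87.5 deg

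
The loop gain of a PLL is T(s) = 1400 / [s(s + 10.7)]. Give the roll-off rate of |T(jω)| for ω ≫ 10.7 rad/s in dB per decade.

-40 dB/decade

With 0 zeros and 2 poles, the high-frequency asymptotic slope is 20 × (0 − 2) = -40 dB/decade.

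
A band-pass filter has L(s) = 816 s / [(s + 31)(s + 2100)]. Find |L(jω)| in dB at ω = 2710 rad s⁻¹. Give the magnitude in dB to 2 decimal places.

|j2710| = 2710
|j2710 + 31| = √(2710² + 31²) = 2710
|j2710 + 2100| = √(2710² + 2100²) = 3428
|L(j2710)| = 816 × 2710 / (2710 × 3428) = 0.23799
20 log₁₀(0.23799) = -12.469 dB

-12.47 dB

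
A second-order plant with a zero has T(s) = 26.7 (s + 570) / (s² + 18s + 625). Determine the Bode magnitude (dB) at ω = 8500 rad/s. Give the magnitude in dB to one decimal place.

-50.0 dB

|j8500 + 570| = √(8500² + 570²) = 8519
|(j8500)² + 18(j8500) + 625| = |-7.2249e+07 + j1.53e+05| = 7.225e+07
|T(j8500)| = 26.7 × 8519 / 7.225e+07 = 0.0031483
20 log₁₀(0.0031483) = -50.04 dB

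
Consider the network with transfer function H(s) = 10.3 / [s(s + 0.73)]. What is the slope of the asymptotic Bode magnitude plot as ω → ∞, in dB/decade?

With 0 zeros and 2 poles, the high-frequency asymptotic slope is 20 × (0 − 2) = -40 dB/decade.

-40 dB/decade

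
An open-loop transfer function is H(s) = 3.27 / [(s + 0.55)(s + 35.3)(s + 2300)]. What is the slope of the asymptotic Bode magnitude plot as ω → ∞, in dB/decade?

-60 dB/decade

With 0 zeros and 3 poles, the high-frequency asymptotic slope is 20 × (0 − 3) = -60 dB/decade.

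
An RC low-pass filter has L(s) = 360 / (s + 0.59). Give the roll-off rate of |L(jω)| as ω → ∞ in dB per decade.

-20 dB/decade

With 0 zeros and 1 pole, the high-frequency asymptotic slope is 20 × (0 − 1) = -20 dB/decade.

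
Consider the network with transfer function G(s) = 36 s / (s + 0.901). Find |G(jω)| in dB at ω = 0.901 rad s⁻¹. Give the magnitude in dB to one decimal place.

28.1 dB

|j0.901| = 0.901
|j0.901 + 0.901| = √(0.901² + 0.901²) = 1.274
|G(j0.901)| = 36 × 0.901 / 1.274 = 25.456
20 log₁₀(25.456) = 28.12 dB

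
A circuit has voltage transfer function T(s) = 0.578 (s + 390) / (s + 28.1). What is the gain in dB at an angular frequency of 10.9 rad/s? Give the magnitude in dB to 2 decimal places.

|j10.9 + 390| = √(10.9² + 390²) = 390.2
|j10.9 + 28.1| = √(10.9² + 28.1²) = 30.14
|T(j10.9)| = 0.578 × 390.2 / 30.14 = 7.482
20 log₁₀(7.482) = 17.480 dB

17.48 dB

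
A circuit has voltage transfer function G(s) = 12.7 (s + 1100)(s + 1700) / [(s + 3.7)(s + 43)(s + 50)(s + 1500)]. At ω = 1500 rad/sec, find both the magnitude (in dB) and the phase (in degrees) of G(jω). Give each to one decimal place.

|G| = -102.5 dB, ∠G = -216.1°

|j1500 + 1100| = √(1500² + 1100²) = 1860
|j1500 + 1700| = √(1500² + 1700²) = 2267
|j1500 + 3.7| = √(1500² + 3.7²) = 1500
|j1500 + 43| = √(1500² + 43²) = 1501
|j1500 + 50| = √(1500² + 50²) = 1501
|j1500 + 1500| = √(1500² + 1500²) = 2121
|G(j1500)| = 12.7 × 1860 × 2267 / (1500 × 1501 × 1501 × 2121) = 7.4735e-06
20 log₁₀(7.4735e-06) = -102.53 dB
∠(j1500 + 1100) = arctan(1500/1100) = 53.75°
∠(j1500 + 1700) = arctan(1500/1700) = 41.42°
∠(j1500 + 3.7) = arctan(1500/3.7) = 89.86°
∠(j1500 + 43) = arctan(1500/43) = 88.36°
∠(j1500 + 50) = arctan(1500/50) = 88.09°
∠(j1500 + 1500) = arctan(1500/1500) = 45.00°
∠G(j1500) = 53.75° + 41.42° − (89.86° + 88.36° + 88.09° + 45.00°) = -216.14°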